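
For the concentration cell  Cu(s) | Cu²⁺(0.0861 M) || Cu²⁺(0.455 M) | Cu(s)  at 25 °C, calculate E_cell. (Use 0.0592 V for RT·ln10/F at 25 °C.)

Both half-cells are Cu²⁺/Cu, so E°_cell = 0. The concentrated side is the cathode; the cell reaction moves Cu²⁺ from high to low concentration with n = 2.
Q = [Cu²⁺]_dilute/[Cu²⁺]_conc = 0.0861/0.455 = 0.189.
E = 0 − (0.0592/2) log Q = −(0.0592/2)(-0.723) = 0.0214 V.

0.021 V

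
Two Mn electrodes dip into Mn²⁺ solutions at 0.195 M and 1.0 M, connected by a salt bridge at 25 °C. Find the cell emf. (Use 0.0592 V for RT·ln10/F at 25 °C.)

0.021 V

Both half-cells are Mn²⁺/Mn, so E°_cell = 0. The concentrated side is the cathode; the cell reaction moves Mn²⁺ from high to low concentration with n = 2.
Q = [Mn²⁺]_dilute/[Mn²⁺]_conc = 0.195/1.0 = 0.195.
E = 0 − (0.0592/2) log Q = −(0.0592/2)(-0.710) = 0.0210 V.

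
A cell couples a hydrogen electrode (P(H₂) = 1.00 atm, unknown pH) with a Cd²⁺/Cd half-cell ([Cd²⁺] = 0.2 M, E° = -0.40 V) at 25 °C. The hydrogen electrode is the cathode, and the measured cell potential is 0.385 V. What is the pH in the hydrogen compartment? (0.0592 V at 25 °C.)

E°_cell = 0.40 V and n = 2.
log Q = n(E° − E)/0.0592 = 2×(0.40 − 0.385)/0.0592 = 0.507.
With Q = [Cd²⁺]·P(H₂) / [H⁺]^2, solving for [H⁺] gives log[H⁺] = -0.603, so pH = 0.60.

pH = 0.60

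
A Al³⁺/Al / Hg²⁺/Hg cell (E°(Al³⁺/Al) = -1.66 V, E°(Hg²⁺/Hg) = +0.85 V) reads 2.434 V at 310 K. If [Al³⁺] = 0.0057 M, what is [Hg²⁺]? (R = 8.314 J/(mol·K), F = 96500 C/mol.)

1.1 × 10^-4 M

From the Nernst equation, ln Q = nF(E° − E)/RT = 6×96500×(2.51 − 2.434)/(8.314×310) = 17.073, so Q = 2.6 × 10^7.
With Q = [Al³⁺]^2/[Hg²⁺]^3 and the known concentrations, [Hg²⁺]^3 in the denominator gives [Hg²⁺] = 1.1 × 10^-4 M.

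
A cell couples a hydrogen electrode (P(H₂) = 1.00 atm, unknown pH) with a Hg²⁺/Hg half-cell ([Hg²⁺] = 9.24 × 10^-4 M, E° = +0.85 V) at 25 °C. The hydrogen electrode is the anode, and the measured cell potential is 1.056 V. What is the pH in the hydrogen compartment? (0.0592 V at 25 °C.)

pH = 5.00

E°_cell = 0.85 V and n = 2.
log Q = n(E° − E)/0.0592 = 2×(0.85 − 1.056)/0.0592 = -6.959.
With Q = [H⁺]^2 / ([Hg²⁺]·P(H₂)), solving for [H⁺] gives log[H⁺] = -4.997, so pH = 5.00.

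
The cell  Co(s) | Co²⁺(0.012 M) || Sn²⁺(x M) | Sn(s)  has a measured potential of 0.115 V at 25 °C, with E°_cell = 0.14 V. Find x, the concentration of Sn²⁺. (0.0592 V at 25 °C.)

From the Nernst equation, log Q = n(E° − E)/0.0592 = 2(0.14 − 0.115)/0.0592 = 0.845, so Q = 6.99.
With Q = [Co²⁺]/[Sn²⁺] and the known concentrations, [Sn²⁺] in the denominator gives [Sn²⁺] = 0.0017 M.

0.0017 M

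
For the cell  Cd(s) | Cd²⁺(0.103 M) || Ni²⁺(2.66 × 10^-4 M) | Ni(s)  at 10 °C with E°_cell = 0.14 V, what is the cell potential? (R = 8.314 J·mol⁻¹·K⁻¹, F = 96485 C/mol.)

0.067 V

Balancing electrons gives n = 2; the reaction quotient is Q = [Cd²⁺]/[Ni²⁺] = 387.
E = E° − (RT/nF) ln Q = 0.14 − (8.314×283)/(2×96485) × (5.959) = 0.140 − 0.073 = 0.067 V.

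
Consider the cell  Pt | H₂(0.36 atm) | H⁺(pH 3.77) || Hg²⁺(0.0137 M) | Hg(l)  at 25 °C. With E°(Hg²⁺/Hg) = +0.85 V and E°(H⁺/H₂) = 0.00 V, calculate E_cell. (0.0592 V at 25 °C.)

1.00 V

The Hg²⁺/Hg couple is the cathode, so E°_cell = 0.85 V; n = 2.
[H⁺] = 10^(−3.77) = 1.7 × 10^-4 M, and Q = [H⁺]^2 / ([Hg²⁺]·P(H₂)) = 5.85 × 10^-6.
E = E° − (0.0592/2) log Q = 0.85 − (0.0592/2)(-5.233) = 1.005 V.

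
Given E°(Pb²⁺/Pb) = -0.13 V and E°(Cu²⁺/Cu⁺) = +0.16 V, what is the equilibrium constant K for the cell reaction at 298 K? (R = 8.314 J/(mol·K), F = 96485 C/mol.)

6.4 × 10^9

E°_cell = +0.16 − (-0.13) = 0.29 V, with n = 2 electrons transferred.
At equilibrium E = 0, so the Nernst equation gives ln K = nFE°/RT = (2)(96485)(0.29)/((8.314)(298)) = 22.59.
K = e^22.59 = 6.4 × 10^9.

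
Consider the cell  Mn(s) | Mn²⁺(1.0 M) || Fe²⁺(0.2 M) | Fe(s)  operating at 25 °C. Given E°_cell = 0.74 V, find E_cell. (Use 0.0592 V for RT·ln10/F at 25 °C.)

Balancing electrons gives n = 2; the reaction quotient is Q = [Mn²⁺]/[Fe²⁺] = 5.00.
At 25 °C, E = E° − (0.0592/n) log Q = 0.74 − (0.0592/2)(0.699) = 0.740 − 0.021 = 0.719 V.

0.719 V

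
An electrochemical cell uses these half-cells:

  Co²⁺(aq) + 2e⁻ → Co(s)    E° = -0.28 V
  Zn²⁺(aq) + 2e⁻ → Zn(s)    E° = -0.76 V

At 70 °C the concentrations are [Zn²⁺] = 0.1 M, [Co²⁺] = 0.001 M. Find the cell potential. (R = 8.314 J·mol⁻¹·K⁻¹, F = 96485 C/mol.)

0.412 V

The Co²⁺/Co couple has the higher reduction potential and acts as the cathode, so E°_cell = -0.28 − (-0.76) = 0.48 V.
Balancing electrons gives n = 2; the reaction quotient is Q = [Zn²⁺]/[Co²⁺] = 100.
E = E° − (RT/nF) ln Q = 0.48 − (8.314×343)/(2×96485) × (4.605) = 0.480 − 0.068 = 0.412 V.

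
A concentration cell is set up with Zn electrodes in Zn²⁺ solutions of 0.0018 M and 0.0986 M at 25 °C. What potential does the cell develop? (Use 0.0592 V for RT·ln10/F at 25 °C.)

Both half-cells are Zn²⁺/Zn, so E°_cell = 0. The concentrated side is the cathode; the cell reaction moves Zn²⁺ from high to low concentration with n = 2.
Q = [Zn²⁺]_dilute/[Zn²⁺]_conc = 0.0018/0.0986 = 0.0183.
E = 0 − (0.0592/2) log Q = −(0.0592/2)(-1.739) = 0.0515 V.

0.051 V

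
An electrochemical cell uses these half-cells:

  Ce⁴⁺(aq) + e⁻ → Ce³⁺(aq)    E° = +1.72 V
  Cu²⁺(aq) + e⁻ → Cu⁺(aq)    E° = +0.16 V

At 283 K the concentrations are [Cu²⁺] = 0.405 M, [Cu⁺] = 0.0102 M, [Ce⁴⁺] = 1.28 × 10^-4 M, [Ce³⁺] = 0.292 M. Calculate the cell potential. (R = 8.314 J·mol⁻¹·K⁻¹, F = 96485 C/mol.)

1.28 V

The Ce⁴⁺/Ce³⁺ couple has the higher reduction potential and acts as the cathode, so E°_cell = +1.72 − (+0.16) = 1.56 V.
Balancing electrons gives n = 1; the reaction quotient is Q = [Cu²⁺]·[Ce³⁺]/([Cu⁺]·[Ce⁴⁺]) = 9.06 × 10^4.
E = E° − (RT/nF) ln Q = 1.56 − (8.314×283)/(1×96485) × (11.414) = 1.560 − 0.278 = 1.282 V.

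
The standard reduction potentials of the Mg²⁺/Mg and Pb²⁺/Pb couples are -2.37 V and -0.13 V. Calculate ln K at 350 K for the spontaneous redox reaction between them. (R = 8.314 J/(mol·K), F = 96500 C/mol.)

E°_cell = -0.13 − (-2.37) = 2.24 V, with n = 2 electrons transferred.
At equilibrium E = 0, so the Nernst equation gives ln K = nFE°/RT = (2)(96500)(2.24)/((8.314)(350)) = 148.57.

ln K = 148.6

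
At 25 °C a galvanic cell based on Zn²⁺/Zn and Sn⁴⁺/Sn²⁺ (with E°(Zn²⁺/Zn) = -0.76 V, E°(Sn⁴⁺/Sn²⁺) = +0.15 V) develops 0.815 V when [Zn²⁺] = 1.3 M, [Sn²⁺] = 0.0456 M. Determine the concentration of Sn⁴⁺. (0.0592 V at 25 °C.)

3.7 × 10^-5 M

From the Nernst equation, log Q = n(E° − E)/0.0592 = 2(0.91 − 0.815)/0.0592 = 3.209, so Q = 1620.
With Q = [Zn²⁺]·[Sn²⁺]/[Sn⁴⁺] and the known concentrations, [Sn⁴⁺] in the denominator gives [Sn⁴⁺] = 3.7 × 10^-5 M.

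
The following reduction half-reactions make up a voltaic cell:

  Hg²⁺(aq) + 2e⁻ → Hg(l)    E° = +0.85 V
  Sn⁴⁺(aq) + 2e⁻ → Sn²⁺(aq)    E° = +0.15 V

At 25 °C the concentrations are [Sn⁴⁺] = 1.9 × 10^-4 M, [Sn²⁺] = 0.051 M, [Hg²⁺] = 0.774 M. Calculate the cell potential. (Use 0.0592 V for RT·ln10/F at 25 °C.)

The Hg²⁺/Hg couple has the higher reduction potential and acts as the cathode, so E°_cell = +0.85 − (+0.15) = 0.70 V.
Balancing electrons gives n = 2; the reaction quotient is Q = [Sn⁴⁺]/([Sn²⁺]·[Hg²⁺]) = 0.00481.
At 25 °C, E = E° − (0.0592/n) log Q = 0.70 − (0.0592/2)(-2.318) = 0.700 + 0.069 = 0.769 V.

0.769 V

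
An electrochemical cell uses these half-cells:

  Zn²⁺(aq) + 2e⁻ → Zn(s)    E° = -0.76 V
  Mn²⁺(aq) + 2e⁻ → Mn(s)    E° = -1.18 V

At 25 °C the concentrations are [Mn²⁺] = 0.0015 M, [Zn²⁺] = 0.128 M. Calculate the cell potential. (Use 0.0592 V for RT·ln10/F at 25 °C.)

The Zn²⁺/Zn couple has the higher reduction potential and acts as the cathode, so E°_cell = -0.76 − (-1.18) = 0.42 V.
Balancing electrons gives n = 2; the reaction quotient is Q = [Mn²⁺]/[Zn²⁺] = 0.0117.
At 25 °C, E = E° − (0.0592/n) log Q = 0.42 − (0.0592/2)(-1.931) = 0.420 + 0.057 = 0.477 V.

0.477 V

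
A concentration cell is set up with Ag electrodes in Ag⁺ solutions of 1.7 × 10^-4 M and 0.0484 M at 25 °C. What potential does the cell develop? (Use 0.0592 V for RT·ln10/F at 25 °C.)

Both half-cells are Ag⁺/Ag, so E°_cell = 0. The concentrated side is the cathode; the cell reaction moves Ag⁺ from high to low concentration with n = 1.
Q = [Ag⁺]_dilute/[Ag⁺]_conc = 1.7 × 10^-4/0.0484 = 0.00351.
E = 0 − (0.0592/1) log Q = −(0.0592/1)(-2.454) = 0.1453 V.

0.15 V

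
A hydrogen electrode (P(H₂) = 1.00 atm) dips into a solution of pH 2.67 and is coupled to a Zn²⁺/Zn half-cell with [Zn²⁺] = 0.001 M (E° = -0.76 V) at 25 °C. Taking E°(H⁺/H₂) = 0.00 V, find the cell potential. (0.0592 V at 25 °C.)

0.69 V

The hydrogen couple is the cathode, so E°_cell = 0.76 V; n = 2.
[H⁺] = 10^(−2.67) = 0.0021 M, and Q = [Zn²⁺]·P(H₂) / [H⁺]^2 = 219.
E = E° − (0.0592/2) log Q = 0.76 − (0.0592/2)(2.340) = 0.691 V.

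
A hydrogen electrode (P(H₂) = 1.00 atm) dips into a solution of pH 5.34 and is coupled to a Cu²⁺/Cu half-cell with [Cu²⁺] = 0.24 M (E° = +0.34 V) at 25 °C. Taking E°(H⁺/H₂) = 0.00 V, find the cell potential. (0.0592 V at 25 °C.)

The Cu²⁺/Cu couple is the cathode, so E°_cell = 0.34 V; n = 2.
[H⁺] = 10^(−5.34) = 4.6 × 10^-6 M, and Q = [H⁺]^2 / ([Cu²⁺]·P(H₂)) = 8.71 × 10^-11.
E = E° − (0.0592/2) log Q = 0.34 − (0.0592/2)(-10.060) = 0.638 V.

0.64 V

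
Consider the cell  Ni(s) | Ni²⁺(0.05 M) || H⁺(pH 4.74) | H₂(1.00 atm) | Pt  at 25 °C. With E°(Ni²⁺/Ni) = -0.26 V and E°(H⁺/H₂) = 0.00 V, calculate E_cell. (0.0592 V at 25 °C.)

The hydrogen couple is the cathode, so E°_cell = 0.26 V; n = 2.
[H⁺] = 10^(−4.74) = 1.8 × 10^-5 M, and Q = [Ni²⁺]·P(H₂) / [H⁺]^2 = 1.51 × 10^8.
E = E° − (0.0592/2) log Q = 0.26 − (0.0592/2)(8.179) = 0.018 V.

0.018 V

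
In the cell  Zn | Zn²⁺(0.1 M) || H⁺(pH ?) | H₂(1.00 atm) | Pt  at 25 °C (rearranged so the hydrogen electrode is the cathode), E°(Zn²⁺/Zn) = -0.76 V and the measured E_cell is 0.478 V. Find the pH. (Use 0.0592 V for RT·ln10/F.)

E°_cell = 0.76 V and n = 2.
log Q = n(E° − E)/0.0592 = 2×(0.76 − 0.478)/0.0592 = 9.527.
With Q = [Zn²⁺]·P(H₂) / [H⁺]^2, solving for [H⁺] gives log[H⁺] = -5.264, so pH = 5.26.

pH = 5.26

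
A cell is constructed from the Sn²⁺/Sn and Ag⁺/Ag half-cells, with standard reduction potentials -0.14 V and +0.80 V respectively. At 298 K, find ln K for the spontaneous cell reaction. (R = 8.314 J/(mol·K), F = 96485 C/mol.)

E°_cell = +0.80 − (-0.14) = 0.94 V, with n = 2 electrons transferred.
At equilibrium E = 0, so the Nernst equation gives ln K = nFE°/RT = (2)(96485)(0.94)/((8.314)(298)) = 73.21.

ln K = 73.2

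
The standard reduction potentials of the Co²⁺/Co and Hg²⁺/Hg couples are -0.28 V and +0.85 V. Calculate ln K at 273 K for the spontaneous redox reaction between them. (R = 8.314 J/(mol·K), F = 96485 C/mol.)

ln K = 96.1

E°_cell = +0.85 − (-0.28) = 1.13 V, with n = 2 electrons transferred.
At equilibrium E = 0, so the Nernst equation gives ln K = nFE°/RT = (2)(96485)(1.13)/((8.314)(273)) = 96.07.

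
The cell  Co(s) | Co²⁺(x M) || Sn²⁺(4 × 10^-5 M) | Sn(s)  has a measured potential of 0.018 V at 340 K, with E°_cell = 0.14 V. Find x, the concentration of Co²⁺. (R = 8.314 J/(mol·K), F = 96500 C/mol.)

0.17 M

From the Nernst equation, ln Q = nF(E° − E)/RT = 2×96500×(0.14 − 0.018)/(8.314×340) = 8.330, so Q = 4150.
With Q = [Co²⁺]/[Sn²⁺] and the known concentrations, [Co²⁺] in the numerator gives [Co²⁺] = 0.17 M.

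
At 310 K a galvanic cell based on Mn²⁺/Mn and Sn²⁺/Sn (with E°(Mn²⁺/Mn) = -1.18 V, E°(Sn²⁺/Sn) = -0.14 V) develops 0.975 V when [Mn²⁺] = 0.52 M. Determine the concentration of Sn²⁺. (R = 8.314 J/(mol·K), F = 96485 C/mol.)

0.004 M

From the Nernst equation, ln Q = nF(E° − E)/RT = 2×96485×(1.04 − 0.975)/(8.314×310) = 4.867, so Q = 130.
With Q = [Mn²⁺]/[Sn²⁺] and the known concentrations, [Sn²⁺] in the denominator gives [Sn²⁺] = 0.004 M.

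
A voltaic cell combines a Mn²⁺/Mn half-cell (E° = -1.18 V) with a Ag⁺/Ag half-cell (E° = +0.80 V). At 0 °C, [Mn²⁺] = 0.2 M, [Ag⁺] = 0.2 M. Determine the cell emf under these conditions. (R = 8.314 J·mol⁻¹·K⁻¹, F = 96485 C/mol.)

1.96 V

The Ag⁺/Ag couple has the higher reduction potential and acts as the cathode, so E°_cell = +0.80 − (-1.18) = 1.98 V.
Balancing electrons gives n = 2; the reaction quotient is Q = [Mn²⁺]/[Ag⁺]^2 = 5.00.
E = E° − (RT/nF) ln Q = 1.98 − (8.314×273)/(2×96485) × (1.609) = 1.980 − 0.019 = 1.961 V.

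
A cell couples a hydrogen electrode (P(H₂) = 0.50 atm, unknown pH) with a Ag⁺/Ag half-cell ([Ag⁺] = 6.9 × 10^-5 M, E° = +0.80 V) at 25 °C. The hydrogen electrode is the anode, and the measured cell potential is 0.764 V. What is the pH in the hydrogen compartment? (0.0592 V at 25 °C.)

E°_cell = 0.80 V and n = 2.
log Q = n(E° − E)/0.0592 = 2×(0.80 − 0.764)/0.0592 = 1.216.
With Q = [H⁺]^2 / ([Ag⁺]^2·P(H₂)), solving for [H⁺] gives log[H⁺] = -3.704, so pH = 3.70.

pH = 3.70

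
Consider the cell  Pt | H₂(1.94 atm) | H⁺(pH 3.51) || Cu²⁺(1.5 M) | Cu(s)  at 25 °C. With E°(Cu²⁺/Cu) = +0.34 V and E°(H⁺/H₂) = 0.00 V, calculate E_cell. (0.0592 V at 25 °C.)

0.56 V

The Cu²⁺/Cu couple is the cathode, so E°_cell = 0.34 V; n = 2.
[H⁺] = 10^(−3.51) = 3.1 × 10^-4 M, and Q = [H⁺]^2 / ([Cu²⁺]·P(H₂)) = 3.28 × 10^-8.
E = E° − (0.0592/2) log Q = 0.34 − (0.0592/2)(-7.484) = 0.562 V.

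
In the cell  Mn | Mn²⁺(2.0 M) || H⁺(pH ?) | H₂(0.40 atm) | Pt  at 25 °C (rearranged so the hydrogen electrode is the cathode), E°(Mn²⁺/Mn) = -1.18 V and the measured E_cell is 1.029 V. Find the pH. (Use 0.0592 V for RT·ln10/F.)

pH = 2.60

E°_cell = 1.18 V and n = 2.
log Q = n(E° − E)/0.0592 = 2×(1.18 − 1.029)/0.0592 = 5.101.
With Q = [Mn²⁺]·P(H₂) / [H⁺]^2, solving for [H⁺] gives log[H⁺] = -2.599, so pH = 2.60.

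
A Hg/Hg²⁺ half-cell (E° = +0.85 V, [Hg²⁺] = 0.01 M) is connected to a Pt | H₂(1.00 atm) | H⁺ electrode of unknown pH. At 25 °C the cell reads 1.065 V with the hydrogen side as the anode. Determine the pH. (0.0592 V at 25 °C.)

E°_cell = 0.85 V and n = 2.
log Q = n(E° − E)/0.0592 = 2×(0.85 − 1.065)/0.0592 = -7.264.
With Q = [H⁺]^2 / ([Hg²⁺]·P(H₂)), solving for [H⁺] gives log[H⁺] = -4.632, so pH = 4.63.

pH = 4.63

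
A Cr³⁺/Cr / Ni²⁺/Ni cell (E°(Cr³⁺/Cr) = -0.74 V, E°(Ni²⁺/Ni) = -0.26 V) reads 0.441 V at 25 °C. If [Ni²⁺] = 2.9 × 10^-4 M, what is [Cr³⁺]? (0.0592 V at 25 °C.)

From the Nernst equation, log Q = n(E° − E)/0.0592 = 6(0.48 − 0.441)/0.0592 = 3.953, so Q = 8970.
With Q = [Cr³⁺]^2/[Ni²⁺]^3 and the known concentrations, [Cr³⁺]^2 in the numerator gives [Cr³⁺] = 4.7 × 10^-4 M.

4.7 × 10^-4 M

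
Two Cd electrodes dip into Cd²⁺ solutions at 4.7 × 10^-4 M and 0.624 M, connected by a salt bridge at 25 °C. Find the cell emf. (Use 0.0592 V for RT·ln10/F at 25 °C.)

0.092 V

Both half-cells are Cd²⁺/Cd, so E°_cell = 0. The concentrated side is the cathode; the cell reaction moves Cd²⁺ from high to low concentration with n = 2.
Q = [Cd²⁺]_dilute/[Cd²⁺]_conc = 4.7 × 10^-4/0.624 = 7.53 × 10^-4.
E = 0 − (0.0592/2) log Q = −(0.0592/2)(-3.123) = 0.0924 V.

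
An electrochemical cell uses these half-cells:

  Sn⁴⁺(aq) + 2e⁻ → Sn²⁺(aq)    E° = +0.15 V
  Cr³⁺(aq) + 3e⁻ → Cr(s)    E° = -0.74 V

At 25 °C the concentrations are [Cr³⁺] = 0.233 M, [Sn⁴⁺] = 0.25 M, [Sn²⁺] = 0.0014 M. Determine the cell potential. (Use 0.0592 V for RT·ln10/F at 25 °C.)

0.969 V

The Sn⁴⁺/Sn²⁺ couple has the higher reduction potential and acts as the cathode, so E°_cell = +0.15 − (-0.74) = 0.89 V.
Balancing electrons gives n = 6; the reaction quotient is Q = [Cr³⁺]^2·[Sn²⁺]^3/[Sn⁴⁺]^3 = 9.53 × 10^-9.
At 25 °C, E = E° − (0.0592/n) log Q = 0.89 − (0.0592/6)(-8.021) = 0.890 + 0.079 = 0.969 V.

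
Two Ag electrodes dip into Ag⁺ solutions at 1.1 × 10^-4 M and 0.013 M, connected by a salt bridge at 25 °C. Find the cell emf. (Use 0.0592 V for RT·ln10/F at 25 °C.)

0.12 V

Both half-cells are Ag⁺/Ag, so E°_cell = 0. The concentrated side is the cathode; the cell reaction moves Ag⁺ from high to low concentration with n = 1.
Q = [Ag⁺]_dilute/[Ag⁺]_conc = 1.1 × 10^-4/0.013 = 0.00846.
E = 0 − (0.0592/1) log Q = −(0.0592/1)(-2.073) = 0.1227 V.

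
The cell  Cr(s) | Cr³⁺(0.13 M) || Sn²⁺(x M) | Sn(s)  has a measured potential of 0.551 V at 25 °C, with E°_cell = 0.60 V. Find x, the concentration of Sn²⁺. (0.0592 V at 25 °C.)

From the Nernst equation, log Q = n(E° − E)/0.0592 = 6(0.60 − 0.551)/0.0592 = 4.966, so Q = 9.25 × 10^4.
With Q = [Cr³⁺]^2/[Sn²⁺]^3 and the known concentrations, [Sn²⁺]^3 in the denominator gives [Sn²⁺] = 0.0057 M.

0.0057 M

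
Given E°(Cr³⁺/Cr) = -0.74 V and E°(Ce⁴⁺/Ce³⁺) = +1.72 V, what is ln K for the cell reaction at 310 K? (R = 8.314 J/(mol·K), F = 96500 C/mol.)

E°_cell = +1.72 − (-0.74) = 2.46 V, with n = 3 electrons transferred.
At equilibrium E = 0, so the Nernst equation gives ln K = nFE°/RT = (3)(96500)(2.46)/((8.314)(310)) = 276.32.

ln K = 276.3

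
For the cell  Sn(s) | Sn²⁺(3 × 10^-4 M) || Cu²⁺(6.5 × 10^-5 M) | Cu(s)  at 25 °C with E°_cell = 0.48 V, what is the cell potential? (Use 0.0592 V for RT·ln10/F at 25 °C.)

Balancing electrons gives n = 2; the reaction quotient is Q = [Sn²⁺]/[Cu²⁺] = 4.62.
At 25 °C, E = E° − (0.0592/n) log Q = 0.48 − (0.0592/2)(0.664) = 0.480 − 0.020 = 0.460 V.

0.460 V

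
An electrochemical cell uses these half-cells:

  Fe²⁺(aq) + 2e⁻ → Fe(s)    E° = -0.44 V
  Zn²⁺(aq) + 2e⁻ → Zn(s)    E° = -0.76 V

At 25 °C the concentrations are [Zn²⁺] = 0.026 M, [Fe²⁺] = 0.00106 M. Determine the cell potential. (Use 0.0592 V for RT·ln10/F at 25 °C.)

0.279 V

The Fe²⁺/Fe couple has the higher reduction potential and acts as the cathode, so E°_cell = -0.44 − (-0.76) = 0.32 V.
Balancing electrons gives n = 2; the reaction quotient is Q = [Zn²⁺]/[Fe²⁺] = 24.5.
At 25 °C, E = E° − (0.0592/n) log Q = 0.32 − (0.0592/2)(1.390) = 0.320 − 0.041 = 0.279 V.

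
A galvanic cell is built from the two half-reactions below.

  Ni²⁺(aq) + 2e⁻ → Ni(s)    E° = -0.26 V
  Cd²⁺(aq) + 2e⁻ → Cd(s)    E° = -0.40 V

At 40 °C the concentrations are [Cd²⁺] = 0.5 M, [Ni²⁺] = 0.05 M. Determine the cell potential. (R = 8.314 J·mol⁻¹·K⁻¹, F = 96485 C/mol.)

0.109 V

The Ni²⁺/Ni couple has the higher reduction potential and acts as the cathode, so E°_cell = -0.26 − (-0.40) = 0.14 V.
Balancing electrons gives n = 2; the reaction quotient is Q = [Cd²⁺]/[Ni²⁺] = 10.0.
E = E° − (RT/nF) ln Q = 0.14 − (8.314×313)/(2×96485) × (2.303) = 0.140 − 0.031 = 0.109 V.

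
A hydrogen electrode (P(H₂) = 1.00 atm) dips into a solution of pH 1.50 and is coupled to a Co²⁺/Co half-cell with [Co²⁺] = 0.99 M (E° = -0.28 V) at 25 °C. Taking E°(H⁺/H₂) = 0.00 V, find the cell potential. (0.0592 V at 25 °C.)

The hydrogen couple is the cathode, so E°_cell = 0.28 V; n = 2.
[H⁺] = 10^(−1.50) = 0.032 M, and Q = [Co²⁺]·P(H₂) / [H⁺]^2 = 990.
E = E° − (0.0592/2) log Q = 0.28 − (0.0592/2)(2.996) = 0.191 V.

0.19 V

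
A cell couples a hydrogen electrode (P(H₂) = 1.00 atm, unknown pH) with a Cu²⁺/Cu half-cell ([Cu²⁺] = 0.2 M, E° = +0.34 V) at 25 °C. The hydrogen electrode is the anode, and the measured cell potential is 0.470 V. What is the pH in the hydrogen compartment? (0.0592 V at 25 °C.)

pH = 2.55

E°_cell = 0.34 V and n = 2.
log Q = n(E° − E)/0.0592 = 2×(0.34 − 0.470)/0.0592 = -4.392.
With Q = [H⁺]^2 / ([Cu²⁺]·P(H₂)), solving for [H⁺] gives log[H⁺] = -2.545, so pH = 2.55.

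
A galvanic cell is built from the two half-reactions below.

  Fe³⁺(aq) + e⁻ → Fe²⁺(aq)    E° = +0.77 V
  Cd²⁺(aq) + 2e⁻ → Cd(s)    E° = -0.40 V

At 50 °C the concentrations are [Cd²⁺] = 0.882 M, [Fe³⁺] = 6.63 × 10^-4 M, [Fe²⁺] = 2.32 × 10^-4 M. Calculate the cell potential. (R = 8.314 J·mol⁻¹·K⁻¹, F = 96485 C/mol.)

The Fe³⁺/Fe²⁺ couple has the higher reduction potential and acts as the cathode, so E°_cell = +0.77 − (-0.40) = 1.17 V.
Balancing electrons gives n = 2; the reaction quotient is Q = [Cd²⁺]·[Fe²⁺]^2/[Fe³⁺]^2 = 0.108.
E = E° − (RT/nF) ln Q = 1.17 − (8.314×323)/(2×96485) × (-2.226) = 1.170 + 0.031 = 1.201 V.

1.20 V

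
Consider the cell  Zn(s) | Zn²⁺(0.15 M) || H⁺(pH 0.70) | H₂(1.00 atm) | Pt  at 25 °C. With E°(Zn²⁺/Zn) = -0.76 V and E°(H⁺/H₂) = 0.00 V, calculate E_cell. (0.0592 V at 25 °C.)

The hydrogen couple is the cathode, so E°_cell = 0.76 V; n = 2.
[H⁺] = 10^(−0.70) = 0.20 M, and Q = [Zn²⁺]·P(H₂) / [H⁺]^2 = 3.77.
E = E° − (0.0592/2) log Q = 0.76 − (0.0592/2)(0.576) = 0.743 V.

0.74 V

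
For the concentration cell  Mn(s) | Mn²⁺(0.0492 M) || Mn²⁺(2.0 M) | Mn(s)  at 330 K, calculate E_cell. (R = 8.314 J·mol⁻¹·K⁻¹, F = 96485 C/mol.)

Both half-cells are Mn²⁺/Mn, so E°_cell = 0. The concentrated side is the cathode; the cell reaction moves Mn²⁺ from high to low concentration with n = 2.
Q = [Mn²⁺]_dilute/[Mn²⁺]_conc = 0.0492/2.0 = 0.0246.
E = 0 − (RT/nF) ln Q = −((8.314×330)/(2×96485))(-3.705) = 0.0527 V.

0.053 V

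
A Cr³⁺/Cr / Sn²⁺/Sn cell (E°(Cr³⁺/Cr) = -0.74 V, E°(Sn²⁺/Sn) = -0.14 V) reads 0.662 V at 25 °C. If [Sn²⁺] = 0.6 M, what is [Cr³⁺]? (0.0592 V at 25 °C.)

From the Nernst equation, log Q = n(E° − E)/0.0592 = 6(0.60 − 0.662)/0.0592 = -6.284, so Q = 5.2 × 10^-7.
With Q = [Cr³⁺]^2/[Sn²⁺]^3 and the known concentrations, [Cr³⁺]^2 in the numerator gives [Cr³⁺] = 3.4 × 10^-4 M.

3.4 × 10^-4 M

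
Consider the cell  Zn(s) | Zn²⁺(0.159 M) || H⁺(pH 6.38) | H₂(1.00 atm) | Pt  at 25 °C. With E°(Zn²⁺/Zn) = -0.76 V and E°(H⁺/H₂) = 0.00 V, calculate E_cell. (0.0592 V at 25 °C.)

The hydrogen couple is the cathode, so E°_cell = 0.76 V; n = 2.
[H⁺] = 10^(−6.38) = 4.2 × 10^-7 M, and Q = [Zn²⁺]·P(H₂) / [H⁺]^2 = 9.15 × 10^11.
E = E° − (0.0592/2) log Q = 0.76 − (0.0592/2)(11.961) = 0.406 V.

0.41 V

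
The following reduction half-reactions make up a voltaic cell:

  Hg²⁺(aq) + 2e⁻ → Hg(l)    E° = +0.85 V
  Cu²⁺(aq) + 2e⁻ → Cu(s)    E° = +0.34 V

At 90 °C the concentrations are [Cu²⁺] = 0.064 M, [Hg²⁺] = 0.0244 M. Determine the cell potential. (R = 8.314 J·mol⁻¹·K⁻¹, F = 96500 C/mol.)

The Hg²⁺/Hg couple has the higher reduction potential and acts as the cathode, so E°_cell = +0.85 − (+0.34) = 0.51 V.
Balancing electrons gives n = 2; the reaction quotient is Q = [Cu²⁺]/[Hg²⁺] = 2.62.
E = E° − (RT/nF) ln Q = 0.51 − (8.314×363)/(2×96500) × (0.964) = 0.510 − 0.015 = 0.495 V.

0.495 V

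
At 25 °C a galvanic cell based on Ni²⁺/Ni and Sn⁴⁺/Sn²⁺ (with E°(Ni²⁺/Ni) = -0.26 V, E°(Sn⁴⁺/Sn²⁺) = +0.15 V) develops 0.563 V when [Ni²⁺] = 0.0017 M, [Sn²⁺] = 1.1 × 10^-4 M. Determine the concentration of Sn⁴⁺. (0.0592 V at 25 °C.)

0.028 M

From the Nernst equation, log Q = n(E° − E)/0.0592 = 2(0.41 − 0.563)/0.0592 = -5.169, so Q = 6.78 × 10^-6.
With Q = [Ni²⁺]·[Sn²⁺]/[Sn⁴⁺] and the known concentrations, [Sn⁴⁺] in the denominator gives [Sn⁴⁺] = 0.028 M.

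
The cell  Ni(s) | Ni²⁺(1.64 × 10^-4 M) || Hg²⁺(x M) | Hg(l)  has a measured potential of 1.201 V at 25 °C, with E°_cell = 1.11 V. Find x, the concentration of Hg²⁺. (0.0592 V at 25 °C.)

0.19 M

From the Nernst equation, log Q = n(E° − E)/0.0592 = 2(1.11 − 1.201)/0.0592 = -3.074, so Q = 8.43 × 10^-4.
With Q = [Ni²⁺]/[Hg²⁺] and the known concentrations, [Hg²⁺] in the denominator gives [Hg²⁺] = 0.19 M.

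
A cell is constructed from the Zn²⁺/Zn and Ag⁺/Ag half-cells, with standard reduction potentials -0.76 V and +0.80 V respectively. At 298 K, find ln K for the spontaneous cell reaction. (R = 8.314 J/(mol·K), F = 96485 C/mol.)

E°_cell = +0.80 − (-0.76) = 1.56 V, with n = 2 electrons transferred.
At equilibrium E = 0, so the Nernst equation gives ln K = nFE°/RT = (2)(96485)(1.56)/((8.314)(298)) = 121.50.

ln K = 121.5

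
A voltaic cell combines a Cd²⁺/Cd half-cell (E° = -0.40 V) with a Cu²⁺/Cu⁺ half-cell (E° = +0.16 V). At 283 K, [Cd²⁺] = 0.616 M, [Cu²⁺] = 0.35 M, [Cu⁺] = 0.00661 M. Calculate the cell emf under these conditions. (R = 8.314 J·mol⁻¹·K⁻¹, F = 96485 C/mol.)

0.663 V

The Cu²⁺/Cu⁺ couple has the higher reduction potential and acts as the cathode, so E°_cell = +0.16 − (-0.40) = 0.56 V.
Balancing electrons gives n = 2; the reaction quotient is Q = [Cd²⁺]·[Cu⁺]^2/[Cu²⁺]^2 = 2.2 × 10^-4.
E = E° − (RT/nF) ln Q = 0.56 − (8.314×283)/(2×96485) × (-8.423) = 0.560 + 0.103 = 0.663 V.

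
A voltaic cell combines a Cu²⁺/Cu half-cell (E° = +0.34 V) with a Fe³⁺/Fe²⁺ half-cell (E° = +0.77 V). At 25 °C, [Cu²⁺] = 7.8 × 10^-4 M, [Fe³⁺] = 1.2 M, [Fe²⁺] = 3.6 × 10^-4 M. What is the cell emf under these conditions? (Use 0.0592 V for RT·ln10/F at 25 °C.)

The Fe³⁺/Fe²⁺ couple has the higher reduction potential and acts as the cathode, so E°_cell = +0.77 − (+0.34) = 0.43 V.
Balancing electrons gives n = 2; the reaction quotient is Q = [Cu²⁺]·[Fe²⁺]^2/[Fe³⁺]^2 = 7.02 × 10^-11.
At 25 °C, E = E° − (0.0592/n) log Q = 0.43 − (0.0592/2)(-10.154) = 0.430 + 0.301 = 0.731 V.

0.731 V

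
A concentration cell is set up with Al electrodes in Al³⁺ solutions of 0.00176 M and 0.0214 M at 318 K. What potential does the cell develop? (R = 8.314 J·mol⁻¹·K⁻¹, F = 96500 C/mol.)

0.023 V

Both half-cells are Al³⁺/Al, so E°_cell = 0. The concentrated side is the cathode; the cell reaction moves Al³⁺ from high to low concentration with n = 3.
Q = [Al³⁺]_dilute/[Al³⁺]_conc = 0.00176/0.0214 = 0.0822.
E = 0 − (RT/nF) ln Q = −((8.314×318)/(3×96500))(-2.498) = 0.0228 V.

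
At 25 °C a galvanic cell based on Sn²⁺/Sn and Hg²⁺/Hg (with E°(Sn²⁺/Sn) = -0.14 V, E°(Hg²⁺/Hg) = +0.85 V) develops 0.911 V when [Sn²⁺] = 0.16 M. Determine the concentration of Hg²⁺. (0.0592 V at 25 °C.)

From the Nernst equation, log Q = n(E° − E)/0.0592 = 2(0.99 − 0.911)/0.0592 = 2.669, so Q = 467.
With Q = [Sn²⁺]/[Hg²⁺] and the known concentrations, [Hg²⁺] in the denominator gives [Hg²⁺] = 3.4 × 10^-4 M.

3.4 × 10^-4 M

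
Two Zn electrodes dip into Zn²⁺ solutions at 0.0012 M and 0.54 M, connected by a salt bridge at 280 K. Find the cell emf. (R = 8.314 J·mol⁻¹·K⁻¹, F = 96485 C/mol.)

0.074 V

Both half-cells are Zn²⁺/Zn, so E°_cell = 0. The concentrated side is the cathode; the cell reaction moves Zn²⁺ from high to low concentration with n = 2.
Q = [Zn²⁺]_dilute/[Zn²⁺]_conc = 0.0012/0.54 = 0.00222.
E = 0 − (RT/nF) ln Q = −((8.314×280)/(2×96485))(-6.109) = 0.0737 V.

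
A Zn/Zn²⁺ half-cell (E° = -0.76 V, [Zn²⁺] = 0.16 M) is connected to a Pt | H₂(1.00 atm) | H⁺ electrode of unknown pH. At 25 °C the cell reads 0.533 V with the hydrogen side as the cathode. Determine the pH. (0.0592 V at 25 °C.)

E°_cell = 0.76 V and n = 2.
log Q = n(E° − E)/0.0592 = 2×(0.76 − 0.533)/0.0592 = 7.669.
With Q = [Zn²⁺]·P(H₂) / [H⁺]^2, solving for [H⁺] gives log[H⁺] = -4.232, so pH = 4.23.

pH = 4.23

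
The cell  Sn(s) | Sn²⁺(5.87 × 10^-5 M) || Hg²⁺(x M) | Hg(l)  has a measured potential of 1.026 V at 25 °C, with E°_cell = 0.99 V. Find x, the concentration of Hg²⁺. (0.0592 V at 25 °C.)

From the Nernst equation, log Q = n(E° − E)/0.0592 = 2(0.99 − 1.026)/0.0592 = -1.216, so Q = 0.0608.
With Q = [Sn²⁺]/[Hg²⁺] and the known concentrations, [Hg²⁺] in the denominator gives [Hg²⁺] = 9.7 × 10^-4 M.

9.7 × 10^-4 M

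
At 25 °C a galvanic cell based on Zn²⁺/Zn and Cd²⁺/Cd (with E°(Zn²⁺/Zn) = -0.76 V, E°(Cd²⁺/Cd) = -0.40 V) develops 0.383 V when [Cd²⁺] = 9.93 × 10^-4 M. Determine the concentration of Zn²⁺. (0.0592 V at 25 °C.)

From the Nernst equation, log Q = n(E° − E)/0.0592 = 2(0.36 − 0.383)/0.0592 = -0.777, so Q = 0.167.
With Q = [Zn²⁺]/[Cd²⁺] and the known concentrations, [Zn²⁺] in the numerator gives [Zn²⁺] = 1.7 × 10^-4 M.

1.7 × 10^-4 M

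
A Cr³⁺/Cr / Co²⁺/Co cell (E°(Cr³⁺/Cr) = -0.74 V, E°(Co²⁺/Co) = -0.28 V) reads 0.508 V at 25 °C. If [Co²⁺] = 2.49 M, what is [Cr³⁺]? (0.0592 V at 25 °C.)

From the Nernst equation, log Q = n(E° − E)/0.0592 = 6(0.46 − 0.508)/0.0592 = -4.865, so Q = 1.37 × 10^-5.
With Q = [Cr³⁺]^2/[Co²⁺]^3 and the known concentrations, [Cr³⁺]^2 in the numerator gives [Cr³⁺] = 0.015 M.

0.015 M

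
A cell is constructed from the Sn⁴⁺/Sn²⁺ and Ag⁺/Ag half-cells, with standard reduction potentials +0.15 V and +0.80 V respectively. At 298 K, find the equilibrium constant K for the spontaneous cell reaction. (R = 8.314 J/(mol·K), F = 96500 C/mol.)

9.8 × 10^21

E°_cell = +0.80 − (+0.15) = 0.65 V, with n = 2 electrons transferred.
At equilibrium E = 0, so the Nernst equation gives ln K = nFE°/RT = (2)(96500)(0.65)/((8.314)(298)) = 50.63.
K = e^50.63 = 9.8 × 10^21.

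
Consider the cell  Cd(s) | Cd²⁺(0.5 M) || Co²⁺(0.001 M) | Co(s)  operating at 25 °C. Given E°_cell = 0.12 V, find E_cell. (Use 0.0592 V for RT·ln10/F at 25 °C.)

Balancing electrons gives n = 2; the reaction quotient is Q = [Cd²⁺]/[Co²⁺] = 500.
At 25 °C, E = E° − (0.0592/n) log Q = 0.12 − (0.0592/2)(2.699) = 0.120 − 0.080 = 0.040 V.

0.040 V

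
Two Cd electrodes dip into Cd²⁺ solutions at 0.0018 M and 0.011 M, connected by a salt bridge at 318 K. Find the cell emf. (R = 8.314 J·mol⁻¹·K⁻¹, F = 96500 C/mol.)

0.025 V

Both half-cells are Cd²⁺/Cd, so E°_cell = 0. The concentrated side is the cathode; the cell reaction moves Cd²⁺ from high to low concentration with n = 2.
Q = [Cd²⁺]_dilute/[Cd²⁺]_conc = 0.0018/0.011 = 0.164.
E = 0 − (RT/nF) ln Q = −((8.314×318)/(2×96500))(-1.810) = 0.0248 V.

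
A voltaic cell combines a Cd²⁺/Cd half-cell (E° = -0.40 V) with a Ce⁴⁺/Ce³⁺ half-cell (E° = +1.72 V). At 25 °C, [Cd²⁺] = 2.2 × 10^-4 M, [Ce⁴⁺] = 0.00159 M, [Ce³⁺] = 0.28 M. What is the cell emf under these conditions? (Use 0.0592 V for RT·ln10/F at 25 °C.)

2.10 V

The Ce⁴⁺/Ce³⁺ couple has the higher reduction potential and acts as the cathode, so E°_cell = +1.72 − (-0.40) = 2.12 V.
Balancing electrons gives n = 2; the reaction quotient is Q = [Cd²⁺]·[Ce³⁺]^2/[Ce⁴⁺]^2 = 6.82.
At 25 °C, E = E° − (0.0592/n) log Q = 2.12 − (0.0592/2)(0.834) = 2.120 − 0.025 = 2.095 V.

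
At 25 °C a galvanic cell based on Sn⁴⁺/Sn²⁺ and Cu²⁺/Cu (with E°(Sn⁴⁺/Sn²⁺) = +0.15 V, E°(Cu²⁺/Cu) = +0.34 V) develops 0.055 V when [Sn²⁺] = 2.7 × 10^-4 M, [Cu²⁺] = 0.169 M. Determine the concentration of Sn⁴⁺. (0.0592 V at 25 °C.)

1.7 M

From the Nernst equation, log Q = n(E° − E)/0.0592 = 2(0.19 − 0.055)/0.0592 = 4.561, so Q = 3.64 × 10^4.
With Q = [Sn⁴⁺]/([Sn²⁺]·[Cu²⁺]) and the known concentrations, [Sn⁴⁺] in the numerator gives [Sn⁴⁺] = 1.7 M.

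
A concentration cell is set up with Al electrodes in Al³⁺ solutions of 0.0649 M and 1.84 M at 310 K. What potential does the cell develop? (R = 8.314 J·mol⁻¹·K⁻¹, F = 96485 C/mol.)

0.030 V

Both half-cells are Al³⁺/Al, so E°_cell = 0. The concentrated side is the cathode; the cell reaction moves Al³⁺ from high to low concentration with n = 3.
Q = [Al³⁺]_dilute/[Al³⁺]_conc = 0.0649/1.84 = 0.0353.
E = 0 − (RT/nF) ln Q = −((8.314×310)/(3×96485))(-3.345) = 0.0298 V.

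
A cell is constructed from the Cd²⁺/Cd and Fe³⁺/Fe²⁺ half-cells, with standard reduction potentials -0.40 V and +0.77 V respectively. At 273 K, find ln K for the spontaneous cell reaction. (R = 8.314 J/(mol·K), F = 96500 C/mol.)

E°_cell = +0.77 − (-0.40) = 1.17 V, with n = 2 electrons transferred.
At equilibrium E = 0, so the Nernst equation gives ln K = nFE°/RT = (2)(96500)(1.17)/((8.314)(273)) = 99.49.

ln K = 99.5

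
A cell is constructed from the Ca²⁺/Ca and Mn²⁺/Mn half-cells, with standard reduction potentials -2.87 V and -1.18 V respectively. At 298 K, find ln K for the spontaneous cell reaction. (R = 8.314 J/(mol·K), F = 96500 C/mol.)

E°_cell = -1.18 − (-2.87) = 1.69 V, with n = 2 electrons transferred.
At equilibrium E = 0, so the Nernst equation gives ln K = nFE°/RT = (2)(96500)(1.69)/((8.314)(298)) = 131.65.

ln K = 131.6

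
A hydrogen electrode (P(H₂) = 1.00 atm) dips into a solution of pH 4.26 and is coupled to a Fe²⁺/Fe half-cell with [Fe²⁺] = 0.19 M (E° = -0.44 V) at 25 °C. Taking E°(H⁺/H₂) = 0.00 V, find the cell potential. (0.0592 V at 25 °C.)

0.21 V

The hydrogen couple is the cathode, so E°_cell = 0.44 V; n = 2.
[H⁺] = 10^(−4.26) = 5.5 × 10^-5 M, and Q = [Fe²⁺]·P(H₂) / [H⁺]^2 = 6.29 × 10^7.
E = E° − (0.0592/2) log Q = 0.44 − (0.0592/2)(7.799) = 0.209 V.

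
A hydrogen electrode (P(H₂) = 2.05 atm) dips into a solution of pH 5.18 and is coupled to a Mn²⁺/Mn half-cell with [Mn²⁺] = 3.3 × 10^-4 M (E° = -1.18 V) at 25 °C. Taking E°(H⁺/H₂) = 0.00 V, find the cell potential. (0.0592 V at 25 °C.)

The hydrogen couple is the cathode, so E°_cell = 1.18 V; n = 2.
[H⁺] = 10^(−5.18) = 6.6 × 10^-6 M, and Q = [Mn²⁺]·P(H₂) / [H⁺]^2 = 1.55 × 10^7.
E = E° − (0.0592/2) log Q = 1.18 − (0.0592/2)(7.190) = 0.967 V.

0.97 V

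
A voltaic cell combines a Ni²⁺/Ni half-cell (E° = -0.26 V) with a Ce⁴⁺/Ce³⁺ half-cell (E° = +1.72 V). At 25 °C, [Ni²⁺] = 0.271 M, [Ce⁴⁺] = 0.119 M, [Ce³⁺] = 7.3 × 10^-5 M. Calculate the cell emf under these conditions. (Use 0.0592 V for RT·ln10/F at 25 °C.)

2.19 V

The Ce⁴⁺/Ce³⁺ couple has the higher reduction potential and acts as the cathode, so E°_cell = +1.72 − (-0.26) = 1.98 V.
Balancing electrons gives n = 2; the reaction quotient is Q = [Ni²⁺]·[Ce³⁺]^2/[Ce⁴⁺]^2 = 1.02 × 10^-7.
At 25 °C, E = E° − (0.0592/n) log Q = 1.98 − (0.0592/2)(-6.991) = 1.980 + 0.207 = 2.187 V.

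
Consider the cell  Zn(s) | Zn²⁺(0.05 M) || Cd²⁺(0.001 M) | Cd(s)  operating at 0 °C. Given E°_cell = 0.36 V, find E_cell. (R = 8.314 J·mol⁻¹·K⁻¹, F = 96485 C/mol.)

0.314 V

Balancing electrons gives n = 2; the reaction quotient is Q = [Zn²⁺]/[Cd²⁺] = 50.0.
E = E° − (RT/nF) ln Q = 0.36 − (8.314×273)/(2×96485) × (3.912) = 0.360 − 0.046 = 0.314 V.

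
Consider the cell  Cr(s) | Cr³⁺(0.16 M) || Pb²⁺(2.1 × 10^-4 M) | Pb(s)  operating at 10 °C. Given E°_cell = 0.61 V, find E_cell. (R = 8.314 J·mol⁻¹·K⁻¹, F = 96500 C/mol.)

Balancing electrons gives n = 6; the reaction quotient is Q = [Cr³⁺]^2/[Pb²⁺]^3 = 2.76 × 10^9.
E = E° − (RT/nF) ln Q = 0.61 − (8.314×283)/(6×96500) × (21.740) = 0.610 − 0.088 = 0.522 V.

0.522 V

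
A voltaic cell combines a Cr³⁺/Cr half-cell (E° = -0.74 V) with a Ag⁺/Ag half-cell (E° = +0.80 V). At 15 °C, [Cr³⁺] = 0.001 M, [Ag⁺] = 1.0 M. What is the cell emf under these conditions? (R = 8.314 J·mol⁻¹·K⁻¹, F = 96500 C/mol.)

The Ag⁺/Ag couple has the higher reduction potential and acts as the cathode, so E°_cell = +0.80 − (-0.74) = 1.54 V.
Balancing electrons gives n = 3; the reaction quotient is Q = [Cr³⁺]/[Ag⁺]^3 = 0.00100.
E = E° − (RT/nF) ln Q = 1.54 − (8.314×288)/(3×96500) × (-6.908) = 1.540 + 0.057 = 1.597 V.

1.60 V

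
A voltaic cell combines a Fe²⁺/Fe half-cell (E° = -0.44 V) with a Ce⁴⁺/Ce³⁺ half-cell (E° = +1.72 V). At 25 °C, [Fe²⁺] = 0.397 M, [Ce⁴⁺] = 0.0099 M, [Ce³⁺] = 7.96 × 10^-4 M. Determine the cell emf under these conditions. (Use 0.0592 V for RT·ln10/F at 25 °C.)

2.24 V

The Ce⁴⁺/Ce³⁺ couple has the higher reduction potential and acts as the cathode, so E°_cell = +1.72 − (-0.44) = 2.16 V.
Balancing electrons gives n = 2; the reaction quotient is Q = [Fe²⁺]·[Ce³⁺]^2/[Ce⁴⁺]^2 = 0.00257.
At 25 °C, E = E° − (0.0592/n) log Q = 2.16 − (0.0592/2)(-2.591) = 2.160 + 0.077 = 2.237 V.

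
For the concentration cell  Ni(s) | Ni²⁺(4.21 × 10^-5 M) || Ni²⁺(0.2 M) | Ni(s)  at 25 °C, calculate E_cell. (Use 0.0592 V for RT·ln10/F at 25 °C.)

0.11 V

Both half-cells are Ni²⁺/Ni, so E°_cell = 0. The concentrated side is the cathode; the cell reaction moves Ni²⁺ from high to low concentration with n = 2.
Q = [Ni²⁺]_dilute/[Ni²⁺]_conc = 4.21 × 10^-5/0.2 = 2.1 × 10^-4.
E = 0 − (0.0592/2) log Q = −(0.0592/2)(-3.677) = 0.1088 V.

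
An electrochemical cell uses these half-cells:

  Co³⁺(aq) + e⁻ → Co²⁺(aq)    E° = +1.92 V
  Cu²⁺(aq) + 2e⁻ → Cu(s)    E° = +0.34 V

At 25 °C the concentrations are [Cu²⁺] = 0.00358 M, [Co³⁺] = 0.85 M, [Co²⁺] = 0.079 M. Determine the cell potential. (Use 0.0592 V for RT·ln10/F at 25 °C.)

1.71 V

The Co³⁺/Co²⁺ couple has the higher reduction potential and acts as the cathode, so E°_cell = +1.92 − (+0.34) = 1.58 V.
Balancing electrons gives n = 2; the reaction quotient is Q = [Cu²⁺]·[Co²⁺]^2/[Co³⁺]^2 = 3.09 × 10^-5.
At 25 °C, E = E° − (0.0592/n) log Q = 1.58 − (0.0592/2)(-4.510) = 1.580 + 0.133 = 1.713 V.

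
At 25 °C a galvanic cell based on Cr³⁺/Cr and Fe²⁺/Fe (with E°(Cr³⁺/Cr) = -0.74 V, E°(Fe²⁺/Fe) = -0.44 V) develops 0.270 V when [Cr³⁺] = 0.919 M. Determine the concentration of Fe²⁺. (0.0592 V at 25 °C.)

0.092 M

From the Nernst equation, log Q = n(E° − E)/0.0592 = 6(0.30 − 0.270)/0.0592 = 3.041, so Q = 1100.
With Q = [Cr³⁺]^2/[Fe²⁺]^3 and the known concentrations, [Fe²⁺]^3 in the denominator gives [Fe²⁺] = 0.092 M.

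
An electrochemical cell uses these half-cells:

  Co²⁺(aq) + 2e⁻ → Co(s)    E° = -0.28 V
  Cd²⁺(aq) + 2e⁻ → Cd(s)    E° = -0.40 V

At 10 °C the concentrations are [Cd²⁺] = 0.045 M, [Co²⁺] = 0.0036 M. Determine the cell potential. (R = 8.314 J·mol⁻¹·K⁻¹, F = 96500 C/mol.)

0.089 V

The Co²⁺/Co couple has the higher reduction potential and acts as the cathode, so E°_cell = -0.28 − (-0.40) = 0.12 V.
Balancing electrons gives n = 2; the reaction quotient is Q = [Cd²⁺]/[Co²⁺] = 12.5.
E = E° − (RT/nF) ln Q = 0.12 − (8.314×283)/(2×96500) × (2.526) = 0.120 − 0.031 = 0.089 V.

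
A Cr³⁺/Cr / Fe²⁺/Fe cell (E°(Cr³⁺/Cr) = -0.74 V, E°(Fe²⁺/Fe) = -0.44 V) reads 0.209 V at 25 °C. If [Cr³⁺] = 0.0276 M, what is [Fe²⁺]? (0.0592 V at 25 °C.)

7.7 × 10^-5 M

From the Nernst equation, log Q = n(E° − E)/0.0592 = 6(0.30 − 0.209)/0.0592 = 9.223, so Q = 1.67 × 10^9.
With Q = [Cr³⁺]^2/[Fe²⁺]^3 and the known concentrations, [Fe²⁺]^3 in the denominator gives [Fe²⁺] = 7.7 × 10^-5 M.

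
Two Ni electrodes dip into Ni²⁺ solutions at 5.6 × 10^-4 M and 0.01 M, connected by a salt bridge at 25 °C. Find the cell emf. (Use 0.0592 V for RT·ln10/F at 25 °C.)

Both half-cells are Ni²⁺/Ni, so E°_cell = 0. The concentrated side is the cathode; the cell reaction moves Ni²⁺ from high to low concentration with n = 2.
Q = [Ni²⁺]_dilute/[Ni²⁺]_conc = 5.6 × 10^-4/0.01 = 0.0560.
E = 0 − (0.0592/2) log Q = −(0.0592/2)(-1.252) = 0.0371 V.

0.037 V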